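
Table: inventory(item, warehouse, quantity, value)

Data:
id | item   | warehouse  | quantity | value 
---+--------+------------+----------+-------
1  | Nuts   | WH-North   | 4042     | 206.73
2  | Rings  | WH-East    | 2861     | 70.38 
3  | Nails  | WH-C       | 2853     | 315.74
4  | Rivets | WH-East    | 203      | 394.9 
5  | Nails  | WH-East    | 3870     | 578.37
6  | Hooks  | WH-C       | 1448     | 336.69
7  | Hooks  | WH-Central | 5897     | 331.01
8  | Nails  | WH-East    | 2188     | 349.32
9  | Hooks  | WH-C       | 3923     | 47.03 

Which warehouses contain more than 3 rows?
SELECT warehouse, COUNT(*) as cnt
FROM inventory
GROUP BY warehouse
HAVING COUNT(*) > 3

Result:
  WH-East: 4

Note: HAVING filters groups after aggregation, WHERE filters rows before.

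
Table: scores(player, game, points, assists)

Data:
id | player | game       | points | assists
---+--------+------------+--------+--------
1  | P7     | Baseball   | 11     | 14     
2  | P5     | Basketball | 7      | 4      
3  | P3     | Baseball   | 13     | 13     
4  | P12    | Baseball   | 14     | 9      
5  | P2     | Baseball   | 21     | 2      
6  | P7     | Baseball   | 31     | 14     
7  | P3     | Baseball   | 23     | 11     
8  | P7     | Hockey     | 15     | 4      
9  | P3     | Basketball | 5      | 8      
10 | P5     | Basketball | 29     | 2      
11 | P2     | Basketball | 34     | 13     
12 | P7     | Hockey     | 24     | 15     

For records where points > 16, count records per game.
SELECT game, COUNT(*)
FROM scores
WHERE points > 16
GROUP BY game

Note: WHERE filters rows before grouping.

Result:
  Baseball: 3
  Basketball: 2
  Hockey: 1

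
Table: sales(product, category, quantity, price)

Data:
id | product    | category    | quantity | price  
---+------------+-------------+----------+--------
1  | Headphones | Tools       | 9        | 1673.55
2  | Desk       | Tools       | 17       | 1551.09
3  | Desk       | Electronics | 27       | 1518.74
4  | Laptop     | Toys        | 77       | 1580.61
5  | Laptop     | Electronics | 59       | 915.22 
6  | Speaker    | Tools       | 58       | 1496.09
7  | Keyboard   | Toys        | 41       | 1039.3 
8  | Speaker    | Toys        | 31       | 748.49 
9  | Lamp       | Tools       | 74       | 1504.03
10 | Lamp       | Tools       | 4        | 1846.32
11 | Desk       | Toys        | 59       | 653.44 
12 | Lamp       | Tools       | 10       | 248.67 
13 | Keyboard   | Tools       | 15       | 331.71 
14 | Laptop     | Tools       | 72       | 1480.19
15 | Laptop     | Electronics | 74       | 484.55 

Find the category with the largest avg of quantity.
SELECT category, AVG(quantity) as val
FROM sales
GROUP BY category
ORDER BY val DESC
LIMIT 1

Result: Electronics with avg(quantity) = 53.33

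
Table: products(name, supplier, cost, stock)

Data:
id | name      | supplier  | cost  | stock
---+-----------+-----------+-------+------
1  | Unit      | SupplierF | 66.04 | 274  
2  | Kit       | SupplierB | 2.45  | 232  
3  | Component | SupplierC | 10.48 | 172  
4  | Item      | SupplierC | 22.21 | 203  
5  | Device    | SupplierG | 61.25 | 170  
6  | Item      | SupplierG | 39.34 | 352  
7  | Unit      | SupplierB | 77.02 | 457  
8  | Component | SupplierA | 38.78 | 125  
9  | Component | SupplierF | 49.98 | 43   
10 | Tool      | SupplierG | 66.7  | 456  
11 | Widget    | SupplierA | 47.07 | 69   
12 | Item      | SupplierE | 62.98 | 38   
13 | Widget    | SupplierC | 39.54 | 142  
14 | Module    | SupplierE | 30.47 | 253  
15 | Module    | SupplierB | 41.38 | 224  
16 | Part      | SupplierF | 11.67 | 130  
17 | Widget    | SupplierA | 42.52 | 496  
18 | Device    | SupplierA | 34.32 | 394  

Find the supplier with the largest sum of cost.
SELECT supplier, SUM(cost) as val
FROM products
GROUP BY supplier
ORDER BY val DESC
LIMIT 1

Result: SupplierG with sum(cost) = 167.29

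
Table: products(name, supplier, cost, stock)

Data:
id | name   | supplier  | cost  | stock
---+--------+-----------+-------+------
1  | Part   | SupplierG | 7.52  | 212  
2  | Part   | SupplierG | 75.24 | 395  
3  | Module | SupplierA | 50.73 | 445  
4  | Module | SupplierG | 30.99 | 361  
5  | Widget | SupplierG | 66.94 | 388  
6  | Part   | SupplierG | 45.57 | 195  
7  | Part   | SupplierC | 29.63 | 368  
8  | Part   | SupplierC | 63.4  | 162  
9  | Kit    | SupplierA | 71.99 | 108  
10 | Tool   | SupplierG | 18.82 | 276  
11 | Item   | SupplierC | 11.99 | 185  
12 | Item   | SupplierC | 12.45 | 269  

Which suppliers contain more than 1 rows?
SELECT supplier, COUNT(*) as cnt
FROM products
GROUP BY supplier
HAVING COUNT(*) > 1

Result:
  SupplierA: 2
  SupplierC: 4
  SupplierG: 6

Note: HAVING filters groups after aggregation, WHERE filters rows before.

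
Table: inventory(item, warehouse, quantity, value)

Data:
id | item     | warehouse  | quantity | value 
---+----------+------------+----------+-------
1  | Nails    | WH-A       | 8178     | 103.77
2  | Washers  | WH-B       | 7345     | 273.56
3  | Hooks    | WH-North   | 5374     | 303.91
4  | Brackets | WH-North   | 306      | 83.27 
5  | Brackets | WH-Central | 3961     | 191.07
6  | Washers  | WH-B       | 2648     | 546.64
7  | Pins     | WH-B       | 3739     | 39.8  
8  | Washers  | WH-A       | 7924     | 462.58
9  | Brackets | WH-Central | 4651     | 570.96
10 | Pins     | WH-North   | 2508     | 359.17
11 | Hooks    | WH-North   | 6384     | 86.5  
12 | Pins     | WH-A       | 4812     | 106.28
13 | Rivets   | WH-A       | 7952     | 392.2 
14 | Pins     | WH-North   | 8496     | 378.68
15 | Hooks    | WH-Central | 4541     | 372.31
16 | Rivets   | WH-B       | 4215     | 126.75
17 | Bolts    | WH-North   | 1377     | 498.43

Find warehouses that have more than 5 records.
SELECT warehouse, COUNT(*) as cnt
FROM inventory
GROUP BY warehouse
HAVING COUNT(*) > 5

Result:
  WH-North: 6

Note: HAVING filters groups after aggregation, WHERE filters rows before.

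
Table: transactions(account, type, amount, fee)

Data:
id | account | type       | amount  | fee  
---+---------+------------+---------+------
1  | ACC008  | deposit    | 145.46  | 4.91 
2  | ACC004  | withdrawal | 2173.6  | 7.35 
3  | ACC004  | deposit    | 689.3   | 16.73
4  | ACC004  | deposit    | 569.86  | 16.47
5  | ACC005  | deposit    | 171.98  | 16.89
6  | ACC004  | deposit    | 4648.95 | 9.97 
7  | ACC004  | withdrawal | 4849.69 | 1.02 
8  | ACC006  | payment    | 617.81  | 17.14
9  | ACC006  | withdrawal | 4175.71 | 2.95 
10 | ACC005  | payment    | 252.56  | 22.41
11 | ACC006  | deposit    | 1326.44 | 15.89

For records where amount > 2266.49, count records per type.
SELECT type, COUNT(*)
FROM transactions
WHERE amount > 2266.49
GROUP BY type

Note: WHERE filters rows before grouping.

Result:
  deposit: 1
  withdrawal: 2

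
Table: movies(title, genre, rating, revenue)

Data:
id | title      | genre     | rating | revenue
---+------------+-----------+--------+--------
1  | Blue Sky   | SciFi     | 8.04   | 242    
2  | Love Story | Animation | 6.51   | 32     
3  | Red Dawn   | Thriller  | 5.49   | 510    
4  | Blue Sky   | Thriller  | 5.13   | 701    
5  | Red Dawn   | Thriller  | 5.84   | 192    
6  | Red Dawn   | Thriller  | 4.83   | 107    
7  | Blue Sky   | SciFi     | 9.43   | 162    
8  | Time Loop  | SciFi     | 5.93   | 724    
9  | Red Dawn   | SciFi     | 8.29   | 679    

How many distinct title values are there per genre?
SELECT genre, COUNT(DISTINCT title)
FROM movies
GROUP BY genre

Result:
  Animation: 1 distinct
  SciFi: 3 distinct
  Thriller: 2 distinct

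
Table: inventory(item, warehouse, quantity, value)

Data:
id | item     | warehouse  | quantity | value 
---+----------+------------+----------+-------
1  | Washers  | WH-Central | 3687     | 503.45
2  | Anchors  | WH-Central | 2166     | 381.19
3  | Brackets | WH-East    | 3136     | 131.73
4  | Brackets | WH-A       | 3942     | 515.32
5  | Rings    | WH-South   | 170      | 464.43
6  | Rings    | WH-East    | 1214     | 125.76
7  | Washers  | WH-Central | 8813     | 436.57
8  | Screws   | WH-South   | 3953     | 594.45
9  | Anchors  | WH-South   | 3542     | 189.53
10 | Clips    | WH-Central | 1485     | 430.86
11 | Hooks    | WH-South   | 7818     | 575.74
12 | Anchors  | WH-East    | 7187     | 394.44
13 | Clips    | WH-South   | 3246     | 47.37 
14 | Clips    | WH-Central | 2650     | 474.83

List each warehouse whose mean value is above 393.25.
SELECT warehouse, AVG(value)
FROM inventory
GROUP BY warehouse
HAVING AVG(value) > 393.25

Result:
  WH-A: avg=515.32
  WH-Central: avg=445.38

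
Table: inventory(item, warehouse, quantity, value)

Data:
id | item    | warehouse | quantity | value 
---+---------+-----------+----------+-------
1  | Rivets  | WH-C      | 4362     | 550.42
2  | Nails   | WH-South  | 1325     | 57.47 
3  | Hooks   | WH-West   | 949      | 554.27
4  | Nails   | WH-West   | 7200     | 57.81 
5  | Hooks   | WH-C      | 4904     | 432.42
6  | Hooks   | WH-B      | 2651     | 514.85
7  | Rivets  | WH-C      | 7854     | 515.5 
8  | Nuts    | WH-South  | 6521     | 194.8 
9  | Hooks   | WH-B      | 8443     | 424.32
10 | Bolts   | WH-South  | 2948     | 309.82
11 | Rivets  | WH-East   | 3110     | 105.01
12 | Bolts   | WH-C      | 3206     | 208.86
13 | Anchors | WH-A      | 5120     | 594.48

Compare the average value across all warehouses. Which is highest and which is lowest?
SELECT warehouse, AVG(value)
FROM inventory
GROUP BY warehouse
ORDER BY AVG(value)

All groups:
  WH-East: 105.01
  WH-South: 187.36
  WH-West: 306.04
  WH-C: 426.80
  WH-B: 469.59
  WH-A: 594.48

Highest: WH-A (594.48)
Lowest: WH-East (105.01)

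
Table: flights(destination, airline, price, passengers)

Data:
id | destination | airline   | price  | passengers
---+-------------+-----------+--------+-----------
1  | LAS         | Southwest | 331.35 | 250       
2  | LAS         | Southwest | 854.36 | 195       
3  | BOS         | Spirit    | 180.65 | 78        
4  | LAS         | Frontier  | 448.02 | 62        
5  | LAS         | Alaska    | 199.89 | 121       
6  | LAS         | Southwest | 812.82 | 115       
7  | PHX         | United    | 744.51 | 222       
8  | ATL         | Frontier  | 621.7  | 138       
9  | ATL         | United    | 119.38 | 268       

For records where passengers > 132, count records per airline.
SELECT airline, COUNT(*)
FROM flights
WHERE passengers > 132
GROUP BY airline

Note: WHERE filters rows before grouping.

Result:
  Frontier: 1
  Southwest: 2
  United: 2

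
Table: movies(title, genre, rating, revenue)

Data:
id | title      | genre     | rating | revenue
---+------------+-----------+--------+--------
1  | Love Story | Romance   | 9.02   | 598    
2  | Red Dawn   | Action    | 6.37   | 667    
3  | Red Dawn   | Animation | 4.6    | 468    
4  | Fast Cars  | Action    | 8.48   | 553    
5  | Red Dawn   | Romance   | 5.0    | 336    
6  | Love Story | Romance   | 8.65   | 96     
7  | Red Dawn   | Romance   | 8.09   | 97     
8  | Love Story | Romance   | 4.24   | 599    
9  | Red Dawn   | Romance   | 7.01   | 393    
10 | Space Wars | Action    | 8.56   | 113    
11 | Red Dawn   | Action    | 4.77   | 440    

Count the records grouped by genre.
SELECT genre, COUNT(*) as count
FROM movies
GROUP BY genre

Result:
  Action: 4
  Animation: 1
  Romance: 6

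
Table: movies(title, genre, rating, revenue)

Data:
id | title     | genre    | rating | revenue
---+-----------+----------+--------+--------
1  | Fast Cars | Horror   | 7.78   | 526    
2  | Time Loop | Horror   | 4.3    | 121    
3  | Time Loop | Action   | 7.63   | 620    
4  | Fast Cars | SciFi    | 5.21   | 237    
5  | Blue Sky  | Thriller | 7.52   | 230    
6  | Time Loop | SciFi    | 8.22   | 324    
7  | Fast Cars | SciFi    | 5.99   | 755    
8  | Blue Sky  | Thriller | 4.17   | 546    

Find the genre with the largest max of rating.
SELECT genre, MAX(rating) as val
FROM movies
GROUP BY genre
ORDER BY val DESC
LIMIT 1

Result: SciFi with max(rating) = 8.22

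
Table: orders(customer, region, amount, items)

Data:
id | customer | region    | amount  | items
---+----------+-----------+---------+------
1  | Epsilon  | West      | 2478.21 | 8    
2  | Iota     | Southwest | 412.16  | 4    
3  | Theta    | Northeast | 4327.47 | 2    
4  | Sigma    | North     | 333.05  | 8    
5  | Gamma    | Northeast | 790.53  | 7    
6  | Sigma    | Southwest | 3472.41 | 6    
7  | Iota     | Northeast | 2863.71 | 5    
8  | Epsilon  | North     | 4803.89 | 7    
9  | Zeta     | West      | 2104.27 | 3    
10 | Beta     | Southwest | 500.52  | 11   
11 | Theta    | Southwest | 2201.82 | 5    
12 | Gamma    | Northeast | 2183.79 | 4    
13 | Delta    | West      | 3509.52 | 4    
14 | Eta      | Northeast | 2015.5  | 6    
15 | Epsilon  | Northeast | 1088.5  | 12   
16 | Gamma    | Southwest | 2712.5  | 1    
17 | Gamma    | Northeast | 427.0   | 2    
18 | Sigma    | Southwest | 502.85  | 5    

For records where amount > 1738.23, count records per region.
SELECT region, COUNT(*)
FROM orders
WHERE amount > 1738.23
GROUP BY region

Note: WHERE filters rows before grouping.

Result:
  North: 1
  Northeast: 4
  Southwest: 3
  West: 3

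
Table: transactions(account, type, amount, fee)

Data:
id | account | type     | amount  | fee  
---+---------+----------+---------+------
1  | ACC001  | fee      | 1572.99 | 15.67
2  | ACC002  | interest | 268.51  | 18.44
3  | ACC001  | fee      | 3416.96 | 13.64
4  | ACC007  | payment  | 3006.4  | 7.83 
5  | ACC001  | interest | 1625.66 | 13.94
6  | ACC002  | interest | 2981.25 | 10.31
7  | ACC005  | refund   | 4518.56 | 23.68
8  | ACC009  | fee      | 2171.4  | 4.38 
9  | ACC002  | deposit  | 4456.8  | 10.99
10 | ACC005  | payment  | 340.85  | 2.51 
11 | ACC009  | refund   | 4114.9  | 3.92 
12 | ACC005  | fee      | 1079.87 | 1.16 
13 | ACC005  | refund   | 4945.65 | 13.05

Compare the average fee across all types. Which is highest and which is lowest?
SELECT type, AVG(fee)
FROM transactions
GROUP BY type
ORDER BY AVG(fee)

All groups:
  payment: 5.17
  fee: 8.71
  deposit: 10.99
  refund: 13.55
  interest: 14.23

Highest: interest (14.23)
Lowest: payment (5.17)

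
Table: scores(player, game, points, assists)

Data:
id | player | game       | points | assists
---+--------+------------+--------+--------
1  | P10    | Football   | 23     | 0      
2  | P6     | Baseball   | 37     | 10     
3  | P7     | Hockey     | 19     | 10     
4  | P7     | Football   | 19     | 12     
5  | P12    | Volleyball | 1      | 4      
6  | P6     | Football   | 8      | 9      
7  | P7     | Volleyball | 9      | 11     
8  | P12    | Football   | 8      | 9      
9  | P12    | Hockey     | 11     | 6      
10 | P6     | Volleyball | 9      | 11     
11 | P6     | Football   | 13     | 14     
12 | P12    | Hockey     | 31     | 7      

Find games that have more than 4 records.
SELECT game, COUNT(*) as cnt
FROM scores
GROUP BY game
HAVING COUNT(*) > 4

Result:
  Football: 5

Note: HAVING filters groups after aggregation, WHERE filters rows before.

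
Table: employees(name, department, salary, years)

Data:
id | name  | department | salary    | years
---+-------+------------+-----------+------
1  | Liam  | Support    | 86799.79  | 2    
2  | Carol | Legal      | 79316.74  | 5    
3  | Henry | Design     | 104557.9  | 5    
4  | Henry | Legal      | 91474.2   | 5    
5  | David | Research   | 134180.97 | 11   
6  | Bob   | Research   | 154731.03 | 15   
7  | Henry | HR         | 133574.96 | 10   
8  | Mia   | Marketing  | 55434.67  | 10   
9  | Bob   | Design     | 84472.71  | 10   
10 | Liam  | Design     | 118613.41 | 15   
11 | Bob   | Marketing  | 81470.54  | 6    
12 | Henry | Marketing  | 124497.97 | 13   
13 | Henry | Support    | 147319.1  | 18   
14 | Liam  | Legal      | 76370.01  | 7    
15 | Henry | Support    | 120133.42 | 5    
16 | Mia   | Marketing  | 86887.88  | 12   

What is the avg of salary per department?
SELECT department, AVG(salary) as result
FROM employees
GROUP BY department

Result:
  Design: 102548.01
  HR: 133574.96
  Legal: 82386.98
  Marketing: 87072.77
  Research: 144456.00
  Support: 118084.10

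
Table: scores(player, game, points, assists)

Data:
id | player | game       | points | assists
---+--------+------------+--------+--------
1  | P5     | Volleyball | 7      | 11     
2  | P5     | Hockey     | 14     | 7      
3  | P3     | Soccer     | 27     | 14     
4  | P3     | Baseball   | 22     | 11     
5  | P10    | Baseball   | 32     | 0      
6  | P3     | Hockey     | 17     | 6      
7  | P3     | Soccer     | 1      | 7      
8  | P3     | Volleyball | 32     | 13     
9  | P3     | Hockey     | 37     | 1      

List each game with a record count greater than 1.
SELECT game, COUNT(*) as cnt
FROM scores
GROUP BY game
HAVING COUNT(*) > 1

Result:
  Baseball: 2
  Hockey: 3
  Soccer: 2
  Volleyball: 2

Note: HAVING filters groups after aggregation, WHERE filters rows before.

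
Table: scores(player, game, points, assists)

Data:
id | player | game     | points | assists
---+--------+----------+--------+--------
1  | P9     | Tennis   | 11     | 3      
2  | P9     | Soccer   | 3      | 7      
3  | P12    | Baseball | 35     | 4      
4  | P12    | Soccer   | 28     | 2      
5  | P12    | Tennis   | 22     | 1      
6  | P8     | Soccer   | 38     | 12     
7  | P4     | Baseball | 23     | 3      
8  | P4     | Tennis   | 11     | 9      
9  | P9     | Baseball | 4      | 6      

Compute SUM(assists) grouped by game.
SELECT game, SUM(assists) as result
FROM scores
GROUP BY game

Result:
  Baseball: 13
  Soccer: 21
  Tennis: 13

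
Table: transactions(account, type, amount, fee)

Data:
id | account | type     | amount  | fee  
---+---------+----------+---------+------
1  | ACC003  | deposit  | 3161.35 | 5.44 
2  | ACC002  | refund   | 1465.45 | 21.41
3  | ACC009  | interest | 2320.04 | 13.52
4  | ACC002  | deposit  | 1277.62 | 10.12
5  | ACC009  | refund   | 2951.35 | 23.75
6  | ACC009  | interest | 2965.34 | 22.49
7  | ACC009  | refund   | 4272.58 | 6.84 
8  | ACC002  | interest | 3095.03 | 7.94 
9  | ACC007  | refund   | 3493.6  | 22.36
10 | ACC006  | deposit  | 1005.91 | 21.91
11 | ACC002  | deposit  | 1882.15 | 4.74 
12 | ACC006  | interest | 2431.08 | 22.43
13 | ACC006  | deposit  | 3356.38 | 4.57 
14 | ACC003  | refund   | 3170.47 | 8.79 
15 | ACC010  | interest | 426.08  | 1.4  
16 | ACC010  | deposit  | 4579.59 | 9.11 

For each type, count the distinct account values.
SELECT type, COUNT(DISTINCT account)
FROM transactions
GROUP BY type

Result:
  deposit: 4 distinct
  interest: 4 distinct
  refund: 4 distinct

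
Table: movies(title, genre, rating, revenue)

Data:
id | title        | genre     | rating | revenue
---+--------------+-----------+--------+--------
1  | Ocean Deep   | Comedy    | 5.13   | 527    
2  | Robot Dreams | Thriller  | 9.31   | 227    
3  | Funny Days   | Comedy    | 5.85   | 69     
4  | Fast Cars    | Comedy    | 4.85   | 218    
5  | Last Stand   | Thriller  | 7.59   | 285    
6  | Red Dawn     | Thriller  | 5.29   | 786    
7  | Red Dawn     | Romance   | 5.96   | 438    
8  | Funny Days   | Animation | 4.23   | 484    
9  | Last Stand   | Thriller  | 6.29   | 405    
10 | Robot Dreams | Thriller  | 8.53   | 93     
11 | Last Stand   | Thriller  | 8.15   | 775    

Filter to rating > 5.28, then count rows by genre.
SELECT genre, COUNT(*)
FROM movies
WHERE rating > 5.28
GROUP BY genre

Note: WHERE filters rows before grouping.

Result:
  Comedy: 1
  Romance: 1
  Thriller: 6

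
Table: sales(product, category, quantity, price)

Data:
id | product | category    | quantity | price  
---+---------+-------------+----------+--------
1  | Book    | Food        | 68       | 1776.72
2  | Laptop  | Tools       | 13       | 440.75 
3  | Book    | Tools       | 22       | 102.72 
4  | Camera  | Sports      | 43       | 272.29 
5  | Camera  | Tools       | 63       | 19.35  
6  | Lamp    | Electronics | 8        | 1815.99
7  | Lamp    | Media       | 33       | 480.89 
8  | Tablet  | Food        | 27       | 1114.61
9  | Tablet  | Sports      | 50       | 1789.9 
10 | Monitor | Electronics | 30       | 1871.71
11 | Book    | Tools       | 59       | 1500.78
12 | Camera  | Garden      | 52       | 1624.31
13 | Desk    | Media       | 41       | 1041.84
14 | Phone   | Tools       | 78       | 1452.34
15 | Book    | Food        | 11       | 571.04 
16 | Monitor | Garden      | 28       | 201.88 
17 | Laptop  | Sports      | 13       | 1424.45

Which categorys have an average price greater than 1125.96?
SELECT category, AVG(price)
FROM sales
GROUP BY category
HAVING AVG(price) > 1125.96

Result:
  Electronics: avg=1843.85
  Food: avg=1154.12
  Sports: avg=1162.21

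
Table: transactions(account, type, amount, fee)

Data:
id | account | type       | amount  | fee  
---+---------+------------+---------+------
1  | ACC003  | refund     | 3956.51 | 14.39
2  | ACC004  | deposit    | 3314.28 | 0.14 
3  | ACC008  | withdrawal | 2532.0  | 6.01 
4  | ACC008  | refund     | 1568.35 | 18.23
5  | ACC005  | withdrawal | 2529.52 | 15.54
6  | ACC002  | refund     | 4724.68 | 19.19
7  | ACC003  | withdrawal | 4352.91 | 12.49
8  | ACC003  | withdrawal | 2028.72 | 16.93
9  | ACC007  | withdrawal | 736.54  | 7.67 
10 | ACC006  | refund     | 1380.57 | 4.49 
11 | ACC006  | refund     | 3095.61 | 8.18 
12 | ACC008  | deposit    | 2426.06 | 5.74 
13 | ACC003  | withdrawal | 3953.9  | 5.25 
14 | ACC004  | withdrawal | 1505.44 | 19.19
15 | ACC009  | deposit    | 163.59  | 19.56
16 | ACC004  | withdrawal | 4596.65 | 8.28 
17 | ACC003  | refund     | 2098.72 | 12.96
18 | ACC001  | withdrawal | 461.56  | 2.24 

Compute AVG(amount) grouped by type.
SELECT type, AVG(amount) as result
FROM transactions
GROUP BY type

Result:
  deposit: 1967.98
  refund: 2804.07
  withdrawal: 2521.92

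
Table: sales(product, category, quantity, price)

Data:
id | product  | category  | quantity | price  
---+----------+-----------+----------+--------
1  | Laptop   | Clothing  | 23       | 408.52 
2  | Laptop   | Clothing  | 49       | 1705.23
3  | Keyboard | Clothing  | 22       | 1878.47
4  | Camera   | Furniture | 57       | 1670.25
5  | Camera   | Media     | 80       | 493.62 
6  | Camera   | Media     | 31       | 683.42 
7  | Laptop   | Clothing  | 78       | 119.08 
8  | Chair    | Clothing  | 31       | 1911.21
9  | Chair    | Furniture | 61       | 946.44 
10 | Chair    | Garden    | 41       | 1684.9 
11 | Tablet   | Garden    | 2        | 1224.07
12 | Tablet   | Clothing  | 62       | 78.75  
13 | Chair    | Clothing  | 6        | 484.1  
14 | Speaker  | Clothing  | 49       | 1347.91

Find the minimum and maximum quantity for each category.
SELECT category, MIN(quantity), MAX(quantity)
FROM sales
GROUP BY category

Result:
  Clothing: min=6, max=78
  Furniture: min=57, max=61
  Garden: min=2, max=41
  Media: min=31, max=80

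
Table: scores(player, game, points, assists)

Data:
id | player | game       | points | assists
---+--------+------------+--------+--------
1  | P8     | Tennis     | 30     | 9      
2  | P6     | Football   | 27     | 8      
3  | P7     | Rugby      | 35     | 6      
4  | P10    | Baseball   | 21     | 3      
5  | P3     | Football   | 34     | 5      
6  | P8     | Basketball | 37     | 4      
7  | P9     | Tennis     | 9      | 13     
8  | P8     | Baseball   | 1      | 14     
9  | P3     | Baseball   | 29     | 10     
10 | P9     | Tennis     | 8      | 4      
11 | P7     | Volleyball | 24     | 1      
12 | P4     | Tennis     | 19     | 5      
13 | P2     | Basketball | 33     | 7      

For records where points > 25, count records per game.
SELECT game, COUNT(*)
FROM scores
WHERE points > 25
GROUP BY game

Note: WHERE filters rows before grouping.

Result:
  Baseball: 1
  Basketball: 2
  Football: 2
  Rugby: 1
  Tennis: 1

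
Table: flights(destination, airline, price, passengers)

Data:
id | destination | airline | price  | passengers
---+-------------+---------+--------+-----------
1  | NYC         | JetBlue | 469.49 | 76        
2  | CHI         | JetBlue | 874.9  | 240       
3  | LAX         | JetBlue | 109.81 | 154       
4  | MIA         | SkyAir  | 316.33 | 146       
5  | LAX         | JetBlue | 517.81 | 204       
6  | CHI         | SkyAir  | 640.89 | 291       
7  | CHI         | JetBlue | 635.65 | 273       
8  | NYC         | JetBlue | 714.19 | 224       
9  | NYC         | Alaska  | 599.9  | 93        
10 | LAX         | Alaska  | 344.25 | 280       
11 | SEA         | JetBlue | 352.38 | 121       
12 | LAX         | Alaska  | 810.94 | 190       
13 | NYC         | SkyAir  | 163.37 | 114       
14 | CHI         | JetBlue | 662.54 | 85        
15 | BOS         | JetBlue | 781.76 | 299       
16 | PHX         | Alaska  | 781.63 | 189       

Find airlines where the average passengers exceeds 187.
SELECT airline, AVG(passengers)
FROM flights
GROUP BY airline
HAVING AVG(passengers) > 187

Result:
  Alaska: avg=188.00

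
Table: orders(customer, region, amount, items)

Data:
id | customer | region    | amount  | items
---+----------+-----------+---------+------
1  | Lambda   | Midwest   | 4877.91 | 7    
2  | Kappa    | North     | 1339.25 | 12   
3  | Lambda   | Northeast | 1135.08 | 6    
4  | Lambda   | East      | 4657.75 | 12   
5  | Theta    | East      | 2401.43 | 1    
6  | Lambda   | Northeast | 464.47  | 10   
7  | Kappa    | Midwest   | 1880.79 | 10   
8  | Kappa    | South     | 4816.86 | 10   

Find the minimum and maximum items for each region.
SELECT region, MIN(items), MAX(items)
FROM orders
GROUP BY region

Result:
  East: min=1, max=12
  Midwest: min=7, max=10
  North: min=12, max=12
  Northeast: min=6, max=10
  South: min=10, max=10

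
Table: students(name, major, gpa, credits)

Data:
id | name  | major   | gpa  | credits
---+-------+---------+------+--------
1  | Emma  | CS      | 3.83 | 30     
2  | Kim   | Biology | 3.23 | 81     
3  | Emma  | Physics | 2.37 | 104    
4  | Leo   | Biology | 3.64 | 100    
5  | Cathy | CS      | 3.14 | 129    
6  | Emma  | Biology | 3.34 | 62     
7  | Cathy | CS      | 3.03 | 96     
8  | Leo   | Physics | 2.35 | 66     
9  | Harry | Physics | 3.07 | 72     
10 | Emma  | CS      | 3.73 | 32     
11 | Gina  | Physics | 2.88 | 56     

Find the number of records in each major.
SELECT major, COUNT(*) as count
FROM students
GROUP BY major

Result:
  Biology: 3
  CS: 4
  Physics: 4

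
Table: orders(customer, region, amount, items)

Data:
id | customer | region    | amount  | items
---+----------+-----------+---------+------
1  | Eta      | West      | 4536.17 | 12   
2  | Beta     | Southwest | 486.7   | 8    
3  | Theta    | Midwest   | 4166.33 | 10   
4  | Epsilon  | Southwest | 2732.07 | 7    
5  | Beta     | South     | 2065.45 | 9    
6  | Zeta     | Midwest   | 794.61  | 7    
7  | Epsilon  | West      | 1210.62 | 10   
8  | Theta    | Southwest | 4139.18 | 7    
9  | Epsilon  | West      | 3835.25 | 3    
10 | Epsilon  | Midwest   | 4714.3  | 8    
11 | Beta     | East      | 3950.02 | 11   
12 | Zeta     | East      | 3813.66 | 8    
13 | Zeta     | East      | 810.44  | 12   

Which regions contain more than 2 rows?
SELECT region, COUNT(*) as cnt
FROM orders
GROUP BY region
HAVING COUNT(*) > 2

Result:
  East: 3
  Midwest: 3
  Southwest: 3
  West: 3

Note: HAVING filters groups after aggregation, WHERE filters rows before.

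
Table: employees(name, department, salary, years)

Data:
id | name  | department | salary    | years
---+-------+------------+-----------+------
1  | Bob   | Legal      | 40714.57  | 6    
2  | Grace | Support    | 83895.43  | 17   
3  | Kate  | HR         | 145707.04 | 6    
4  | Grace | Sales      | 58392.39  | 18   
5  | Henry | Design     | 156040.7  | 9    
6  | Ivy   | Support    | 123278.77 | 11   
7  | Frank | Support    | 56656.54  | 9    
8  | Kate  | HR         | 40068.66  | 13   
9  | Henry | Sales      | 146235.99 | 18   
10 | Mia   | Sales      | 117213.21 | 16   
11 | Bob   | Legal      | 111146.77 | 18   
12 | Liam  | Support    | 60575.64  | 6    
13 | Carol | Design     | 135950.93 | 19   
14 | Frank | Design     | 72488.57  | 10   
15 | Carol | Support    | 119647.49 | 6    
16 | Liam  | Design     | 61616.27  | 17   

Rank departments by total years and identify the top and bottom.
SELECT department, SUM(years)
FROM employees
GROUP BY department
ORDER BY SUM(years)

All groups:
  HR: 19
  Legal: 24
  Support: 49
  Sales: 52
  Design: 55

Highest: Design (55)
Lowest: HR (19)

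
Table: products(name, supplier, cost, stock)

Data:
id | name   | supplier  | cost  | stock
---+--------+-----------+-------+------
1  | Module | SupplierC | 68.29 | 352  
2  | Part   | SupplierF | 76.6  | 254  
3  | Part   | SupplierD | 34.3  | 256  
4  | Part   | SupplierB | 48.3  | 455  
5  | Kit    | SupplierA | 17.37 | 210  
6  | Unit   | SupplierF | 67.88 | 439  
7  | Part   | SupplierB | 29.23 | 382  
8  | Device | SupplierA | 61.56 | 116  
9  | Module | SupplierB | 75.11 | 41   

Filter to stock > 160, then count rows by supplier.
SELECT supplier, COUNT(*)
FROM products
WHERE stock > 160
GROUP BY supplier

Note: WHERE filters rows before grouping.

Result:
  SupplierA: 1
  SupplierB: 2
  SupplierC: 1
  SupplierD: 1
  SupplierF: 2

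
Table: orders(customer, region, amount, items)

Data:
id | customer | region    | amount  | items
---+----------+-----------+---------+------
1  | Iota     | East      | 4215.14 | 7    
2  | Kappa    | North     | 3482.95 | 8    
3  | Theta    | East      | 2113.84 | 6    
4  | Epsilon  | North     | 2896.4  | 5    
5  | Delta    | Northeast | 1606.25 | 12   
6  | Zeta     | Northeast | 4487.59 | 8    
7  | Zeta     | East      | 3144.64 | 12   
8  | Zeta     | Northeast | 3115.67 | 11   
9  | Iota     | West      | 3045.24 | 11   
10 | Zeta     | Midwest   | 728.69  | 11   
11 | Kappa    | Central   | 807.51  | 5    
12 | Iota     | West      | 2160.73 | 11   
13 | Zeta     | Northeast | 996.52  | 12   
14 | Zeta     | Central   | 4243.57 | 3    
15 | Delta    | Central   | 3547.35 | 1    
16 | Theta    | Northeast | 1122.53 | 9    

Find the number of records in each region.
SELECT region, COUNT(*) as count
FROM orders
GROUP BY region

Result:
  Central: 3
  East: 3
  Midwest: 1
  North: 2
  Northeast: 5
  West: 2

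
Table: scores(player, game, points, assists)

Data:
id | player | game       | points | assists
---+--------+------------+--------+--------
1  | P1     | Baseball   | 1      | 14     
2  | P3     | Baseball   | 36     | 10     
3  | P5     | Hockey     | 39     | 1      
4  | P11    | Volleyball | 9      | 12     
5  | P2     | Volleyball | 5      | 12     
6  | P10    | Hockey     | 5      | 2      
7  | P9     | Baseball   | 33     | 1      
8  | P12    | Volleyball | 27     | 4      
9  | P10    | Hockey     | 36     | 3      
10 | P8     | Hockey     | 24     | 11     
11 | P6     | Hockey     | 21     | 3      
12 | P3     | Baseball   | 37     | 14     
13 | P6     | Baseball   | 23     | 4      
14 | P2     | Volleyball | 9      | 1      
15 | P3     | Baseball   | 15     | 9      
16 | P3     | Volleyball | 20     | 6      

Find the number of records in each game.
SELECT game, COUNT(*) as count
FROM scores
GROUP BY game

Result:
  Baseball: 6
  Hockey: 5
  Volleyball: 5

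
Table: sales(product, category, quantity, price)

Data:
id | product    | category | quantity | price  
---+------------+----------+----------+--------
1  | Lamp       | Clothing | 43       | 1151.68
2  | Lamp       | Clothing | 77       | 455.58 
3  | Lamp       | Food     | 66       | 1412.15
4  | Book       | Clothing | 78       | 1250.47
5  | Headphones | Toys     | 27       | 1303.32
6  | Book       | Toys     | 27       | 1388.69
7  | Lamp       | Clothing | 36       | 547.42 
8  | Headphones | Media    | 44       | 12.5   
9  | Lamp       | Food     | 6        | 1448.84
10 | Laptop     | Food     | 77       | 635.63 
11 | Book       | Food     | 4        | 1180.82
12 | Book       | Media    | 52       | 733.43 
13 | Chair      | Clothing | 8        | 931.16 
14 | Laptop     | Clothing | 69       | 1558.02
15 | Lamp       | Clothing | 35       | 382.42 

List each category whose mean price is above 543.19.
SELECT category, AVG(price)
FROM sales
GROUP BY category
HAVING AVG(price) > 543.19

Result:
  Clothing: avg=896.68
  Food: avg=1169.36
  Toys: avg=1346.01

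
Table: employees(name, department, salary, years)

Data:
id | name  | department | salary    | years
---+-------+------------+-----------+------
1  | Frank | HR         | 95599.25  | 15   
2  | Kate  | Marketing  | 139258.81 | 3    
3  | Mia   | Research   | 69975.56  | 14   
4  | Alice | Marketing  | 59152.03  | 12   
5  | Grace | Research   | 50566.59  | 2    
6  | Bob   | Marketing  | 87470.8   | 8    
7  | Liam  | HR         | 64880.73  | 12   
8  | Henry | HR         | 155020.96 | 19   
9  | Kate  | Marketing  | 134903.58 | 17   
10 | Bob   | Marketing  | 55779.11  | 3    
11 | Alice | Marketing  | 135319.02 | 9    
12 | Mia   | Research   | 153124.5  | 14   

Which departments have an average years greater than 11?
SELECT department, AVG(years)
FROM employees
GROUP BY department
HAVING AVG(years) > 11

Result:
  HR: avg=15.33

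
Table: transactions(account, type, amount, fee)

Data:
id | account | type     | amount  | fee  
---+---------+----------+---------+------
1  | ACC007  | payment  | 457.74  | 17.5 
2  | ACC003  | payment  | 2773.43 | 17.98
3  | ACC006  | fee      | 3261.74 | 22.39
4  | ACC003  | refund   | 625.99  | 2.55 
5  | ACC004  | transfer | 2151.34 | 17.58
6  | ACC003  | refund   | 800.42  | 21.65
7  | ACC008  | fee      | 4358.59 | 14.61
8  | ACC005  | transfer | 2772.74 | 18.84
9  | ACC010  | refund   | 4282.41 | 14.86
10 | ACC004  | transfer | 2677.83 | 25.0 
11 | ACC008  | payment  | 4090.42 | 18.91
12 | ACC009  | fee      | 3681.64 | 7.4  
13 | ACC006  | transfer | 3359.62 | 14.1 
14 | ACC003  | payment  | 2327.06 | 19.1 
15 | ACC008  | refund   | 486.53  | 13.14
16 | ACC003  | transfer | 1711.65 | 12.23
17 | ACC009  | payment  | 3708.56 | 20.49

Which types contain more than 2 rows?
SELECT type, COUNT(*) as cnt
FROM transactions
GROUP BY type
HAVING COUNT(*) > 2

Result:
  fee: 3
  payment: 5
  refund: 4
  transfer: 5

Note: HAVING filters groups after aggregation, WHERE filters rows before.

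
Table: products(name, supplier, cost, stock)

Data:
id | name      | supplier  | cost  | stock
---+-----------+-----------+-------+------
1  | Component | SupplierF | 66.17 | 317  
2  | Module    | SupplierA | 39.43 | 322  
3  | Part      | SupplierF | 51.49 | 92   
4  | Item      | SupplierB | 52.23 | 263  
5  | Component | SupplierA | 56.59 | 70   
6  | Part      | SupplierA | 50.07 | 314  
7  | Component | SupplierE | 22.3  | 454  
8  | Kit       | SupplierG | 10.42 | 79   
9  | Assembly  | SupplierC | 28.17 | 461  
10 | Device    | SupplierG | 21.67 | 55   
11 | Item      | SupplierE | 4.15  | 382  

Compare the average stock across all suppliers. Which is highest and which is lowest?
SELECT supplier, AVG(stock)
FROM products
GROUP BY supplier
ORDER BY AVG(stock)

All groups:
  SupplierG: 67.00
  SupplierF: 204.50
  SupplierA: 235.33
  SupplierB: 263.00
  SupplierE: 418.00
  SupplierC: 461.00

Highest: SupplierC (461.00)
Lowest: SupplierG (67.00)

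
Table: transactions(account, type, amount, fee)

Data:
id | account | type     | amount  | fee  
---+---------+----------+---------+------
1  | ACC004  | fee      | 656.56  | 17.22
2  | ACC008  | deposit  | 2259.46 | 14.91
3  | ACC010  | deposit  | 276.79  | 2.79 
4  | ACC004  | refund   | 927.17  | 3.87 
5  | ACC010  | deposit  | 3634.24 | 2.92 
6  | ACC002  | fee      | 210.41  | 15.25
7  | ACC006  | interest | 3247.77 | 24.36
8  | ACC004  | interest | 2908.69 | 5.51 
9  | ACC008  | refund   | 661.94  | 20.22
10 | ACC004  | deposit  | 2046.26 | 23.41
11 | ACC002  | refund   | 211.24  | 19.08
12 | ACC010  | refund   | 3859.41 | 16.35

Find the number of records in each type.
SELECT type, COUNT(*) as count
FROM transactions
GROUP BY type

Result:
  deposit: 4
  fee: 2
  interest: 2
  refund: 4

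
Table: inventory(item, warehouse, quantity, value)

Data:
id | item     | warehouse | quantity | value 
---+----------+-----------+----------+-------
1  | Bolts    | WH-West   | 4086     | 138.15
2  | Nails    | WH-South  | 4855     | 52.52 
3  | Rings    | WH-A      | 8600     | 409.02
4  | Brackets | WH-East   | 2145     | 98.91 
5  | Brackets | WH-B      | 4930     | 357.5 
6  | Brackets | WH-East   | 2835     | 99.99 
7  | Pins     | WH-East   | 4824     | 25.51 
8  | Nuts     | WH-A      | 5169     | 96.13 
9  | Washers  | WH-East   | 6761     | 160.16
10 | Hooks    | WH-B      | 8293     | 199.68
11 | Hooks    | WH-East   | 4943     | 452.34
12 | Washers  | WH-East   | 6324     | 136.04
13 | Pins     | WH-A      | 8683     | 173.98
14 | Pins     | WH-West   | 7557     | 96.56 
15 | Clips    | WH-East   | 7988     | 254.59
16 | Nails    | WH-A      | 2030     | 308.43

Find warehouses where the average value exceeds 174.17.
SELECT warehouse, AVG(value)
FROM inventory
GROUP BY warehouse
HAVING AVG(value) > 174.17

Result:
  WH-A: avg=246.89
  WH-B: avg=278.59
  WH-East: avg=175.36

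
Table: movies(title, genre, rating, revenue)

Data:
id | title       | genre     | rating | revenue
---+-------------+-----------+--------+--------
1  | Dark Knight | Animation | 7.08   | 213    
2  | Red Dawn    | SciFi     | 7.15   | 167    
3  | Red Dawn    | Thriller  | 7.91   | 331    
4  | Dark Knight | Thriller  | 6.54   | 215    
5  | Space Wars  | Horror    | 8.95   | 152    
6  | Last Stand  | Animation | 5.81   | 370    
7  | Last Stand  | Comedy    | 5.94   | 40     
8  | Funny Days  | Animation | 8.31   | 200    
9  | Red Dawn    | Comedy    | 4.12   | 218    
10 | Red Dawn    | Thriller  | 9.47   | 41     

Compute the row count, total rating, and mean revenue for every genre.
SELECT genre,
       COUNT(*) as cnt,
       SUM(rating) as total_rating,
       AVG(revenue) as avg_revenue
FROM movies
GROUP BY genre

Result:
  Animation: 3 records, 21.20 total rating, 261.00 avg revenue
  Comedy: 2 records, 10.06 total rating, 129.00 avg revenue
  Horror: 1 records, 8.95 total rating, 152.00 avg revenue
  SciFi: 1 records, 7.15 total rating, 167.00 avg revenue
  Thriller: 3 records, 23.92 total rating, 195.67 avg revenue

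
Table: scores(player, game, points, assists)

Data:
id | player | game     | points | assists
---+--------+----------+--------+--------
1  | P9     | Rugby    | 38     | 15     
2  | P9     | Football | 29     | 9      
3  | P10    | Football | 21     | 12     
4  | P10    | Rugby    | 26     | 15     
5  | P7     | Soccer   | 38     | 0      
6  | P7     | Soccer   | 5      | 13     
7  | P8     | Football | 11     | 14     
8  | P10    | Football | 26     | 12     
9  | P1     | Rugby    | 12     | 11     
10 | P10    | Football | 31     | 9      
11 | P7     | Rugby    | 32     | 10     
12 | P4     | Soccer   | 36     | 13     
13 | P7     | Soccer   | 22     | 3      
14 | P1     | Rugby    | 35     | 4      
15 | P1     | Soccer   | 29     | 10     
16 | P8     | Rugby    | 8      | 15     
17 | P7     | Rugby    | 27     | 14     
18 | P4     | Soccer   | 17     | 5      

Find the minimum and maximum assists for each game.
SELECT game, MIN(assists), MAX(assists)
FROM scores
GROUP BY game

Result:
  Football: min=9, max=14
  Rugby: min=4, max=15
  Soccer: min=0, max=13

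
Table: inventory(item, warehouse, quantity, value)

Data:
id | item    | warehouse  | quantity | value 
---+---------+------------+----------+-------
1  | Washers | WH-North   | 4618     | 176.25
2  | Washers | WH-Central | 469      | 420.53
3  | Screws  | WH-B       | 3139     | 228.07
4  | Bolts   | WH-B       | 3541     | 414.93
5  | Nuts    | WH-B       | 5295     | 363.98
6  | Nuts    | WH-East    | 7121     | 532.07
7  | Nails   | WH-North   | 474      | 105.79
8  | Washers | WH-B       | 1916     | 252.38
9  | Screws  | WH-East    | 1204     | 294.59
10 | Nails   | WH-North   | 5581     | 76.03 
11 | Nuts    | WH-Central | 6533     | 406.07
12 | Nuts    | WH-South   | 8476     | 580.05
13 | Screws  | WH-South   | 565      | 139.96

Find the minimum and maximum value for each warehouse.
SELECT warehouse, MIN(value), MAX(value)
FROM inventory
GROUP BY warehouse

Result:
  WH-B: min=228.07, max=414.93
  WH-Central: min=406.07, max=420.53
  WH-East: min=294.59, max=532.07
  WH-North: min=76.03, max=176.25
  WH-South: min=139.96, max=580.05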